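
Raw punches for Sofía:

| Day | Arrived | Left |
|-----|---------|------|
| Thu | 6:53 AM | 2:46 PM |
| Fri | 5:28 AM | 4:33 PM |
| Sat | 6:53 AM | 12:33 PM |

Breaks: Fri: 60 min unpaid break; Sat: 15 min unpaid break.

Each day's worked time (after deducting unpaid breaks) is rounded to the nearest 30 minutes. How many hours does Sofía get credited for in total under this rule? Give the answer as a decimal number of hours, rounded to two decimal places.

Thu: 6:53 AM–2:46 PM = 7 h 53 min → rounds to 8 h 0 min
Fri: 5:28 AM–4:33 PM = 11 h 5 min − 60 min = 10 h 5 min → rounds to 10 h 0 min
Sat: 6:53 AM–12:33 PM = 5 h 40 min − 15 min = 5 h 25 min → rounds to 5 h 30 min
Total credited: 23 h 30 min.

23.50 hours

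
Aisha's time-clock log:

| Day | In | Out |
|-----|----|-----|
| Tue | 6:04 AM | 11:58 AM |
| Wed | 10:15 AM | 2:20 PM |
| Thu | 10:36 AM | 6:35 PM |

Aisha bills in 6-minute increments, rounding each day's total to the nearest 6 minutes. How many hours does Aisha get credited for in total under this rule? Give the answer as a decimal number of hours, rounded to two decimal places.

Tue: 6:04 AM–11:58 AM = 5 h 54 min → rounds to 5 h 54 min
Wed: 10:15 AM–2:20 PM = 4 h 5 min → rounds to 4 h 6 min
Thu: 10:36 AM–6:35 PM = 7 h 59 min → rounds to 8 h 0 min
Total credited: 18 h 0 min.

18.00 hours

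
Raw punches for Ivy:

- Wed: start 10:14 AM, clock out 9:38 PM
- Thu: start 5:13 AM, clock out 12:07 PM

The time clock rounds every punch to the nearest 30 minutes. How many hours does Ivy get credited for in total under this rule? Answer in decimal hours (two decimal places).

Wed: in 10:14 AM→10:00 AM, out 9:38 PM→9:30 PM; 11 h 30 min
Thu: in 5:13 AM→5:00 AM, out 12:07 PM→12:00 PM; 7 h 0 min
Total credited: 18 h 30 min.

18.50 hours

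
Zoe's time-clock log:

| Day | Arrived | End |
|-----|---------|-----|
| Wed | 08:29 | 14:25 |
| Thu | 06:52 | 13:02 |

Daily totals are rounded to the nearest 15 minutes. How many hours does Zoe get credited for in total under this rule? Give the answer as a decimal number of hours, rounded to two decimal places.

12.25 hours

Wed: 08:29–14:25 = 5 h 56 min → rounds to 6 h 0 min
Thu: 06:52–13:02 = 6 h 10 min → rounds to 6 h 15 min
Total credited: 12 h 15 min.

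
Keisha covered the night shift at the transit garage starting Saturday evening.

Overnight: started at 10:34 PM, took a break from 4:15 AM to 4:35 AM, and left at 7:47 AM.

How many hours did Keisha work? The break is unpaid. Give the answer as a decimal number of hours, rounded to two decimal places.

Overnight: 10:34 PM → midnight = 1 h 26 min; midnight → 7:47 AM = 7 h 47 min; span 9 h 13 min; less 20 min break → 8 h 53 min

8.88 hours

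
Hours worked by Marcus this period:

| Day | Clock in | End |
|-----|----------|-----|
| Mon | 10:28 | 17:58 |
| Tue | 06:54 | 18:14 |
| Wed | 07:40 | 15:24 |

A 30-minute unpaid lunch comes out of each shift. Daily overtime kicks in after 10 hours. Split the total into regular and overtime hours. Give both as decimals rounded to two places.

Mon: 10:28–17:58 = 7 h 30 min; less 30 min break → 7 h 0 min
Tue: 06:54–18:14 = 11 h 20 min; less 30 min break → 10 h 50 min
Wed: 07:40–15:24 = 7 h 44 min; less 30 min break → 7 h 14 min
Mon reg 7 h 0 min / OT 0 h 0 min; Tue reg 10 h 0 min / OT 0 h 50 min; Wed reg 7 h 14 min / OT 0 h 0 min.
Totals: regular 24 h 14 min, overtime 0 h 50 min.

Regular 24.23 hours, overtime 0.83 hours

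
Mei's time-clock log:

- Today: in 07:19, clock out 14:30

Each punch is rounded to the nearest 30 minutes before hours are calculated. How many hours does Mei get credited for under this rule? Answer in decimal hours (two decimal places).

Today: in 07:19→07:30, out 14:30→14:30; 7 h 0 min

7.00 hours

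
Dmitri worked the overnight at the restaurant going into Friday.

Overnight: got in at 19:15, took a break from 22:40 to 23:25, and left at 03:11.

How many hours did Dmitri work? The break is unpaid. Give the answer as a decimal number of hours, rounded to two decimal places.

7.18 hours

Overnight: 19:15 → midnight = 4 h 45 min; midnight → 03:11 = 3 h 11 min; span 7 h 56 min; less 45 min break → 7 h 11 min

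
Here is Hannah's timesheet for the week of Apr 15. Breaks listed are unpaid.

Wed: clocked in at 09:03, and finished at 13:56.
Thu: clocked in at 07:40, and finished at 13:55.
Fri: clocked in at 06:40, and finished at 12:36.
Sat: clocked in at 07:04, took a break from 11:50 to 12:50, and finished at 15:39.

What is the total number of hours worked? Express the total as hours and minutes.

Wed: 09:03–13:56 = 4 h 53 min
Thu: 07:40–13:55 = 6 h 15 min
Fri: 06:40–12:36 = 5 h 56 min
Sat: 07:04–15:39 = 8 h 35 min; less 60 min break → 7 h 35 min
Total: 4 h 53 min + 6 h 15 min + 5 h 56 min + 7 h 35 min = 24 h 39 min.

24 h 39 min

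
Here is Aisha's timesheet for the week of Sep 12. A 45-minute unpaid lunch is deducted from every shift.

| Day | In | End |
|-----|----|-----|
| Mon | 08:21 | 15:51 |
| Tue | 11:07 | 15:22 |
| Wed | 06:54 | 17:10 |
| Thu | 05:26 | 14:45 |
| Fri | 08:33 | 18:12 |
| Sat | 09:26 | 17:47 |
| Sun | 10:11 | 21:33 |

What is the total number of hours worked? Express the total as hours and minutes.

55 h 27 min

Mon: 08:21–15:51 = 7 h 30 min; less 45 min break → 6 h 45 min
Tue: 11:07–15:22 = 4 h 15 min; less 45 min break → 3 h 30 min
Wed: 06:54–17:10 = 10 h 16 min; less 45 min break → 9 h 31 min
Thu: 05:26–14:45 = 9 h 19 min; less 45 min break → 8 h 34 min
Fri: 08:33–18:12 = 9 h 39 min; less 45 min break → 8 h 54 min
Sat: 09:26–17:47 = 8 h 21 min; less 45 min break → 7 h 36 min
Sun: 10:11–21:33 = 11 h 22 min; less 45 min break → 10 h 37 min
Total: 6 h 45 min + 3 h 30 min + 9 h 31 min + 8 h 34 min + 8 h 54 min + 7 h 36 min + 10 h 37 min = 55 h 27 min.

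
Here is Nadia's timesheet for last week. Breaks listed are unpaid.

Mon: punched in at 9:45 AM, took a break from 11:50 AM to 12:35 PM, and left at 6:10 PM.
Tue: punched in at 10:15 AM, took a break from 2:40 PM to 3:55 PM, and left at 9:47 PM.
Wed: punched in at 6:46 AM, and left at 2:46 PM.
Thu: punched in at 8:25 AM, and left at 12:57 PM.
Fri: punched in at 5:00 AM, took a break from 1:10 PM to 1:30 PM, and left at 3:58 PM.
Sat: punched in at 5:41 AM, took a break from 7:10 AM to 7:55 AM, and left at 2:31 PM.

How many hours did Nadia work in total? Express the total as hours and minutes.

Mon: 9:45 AM–6:10 PM = 8 h 25 min; less 45 min break → 7 h 40 min
Tue: 10:15 AM–9:47 PM = 11 h 32 min; less 75 min break → 10 h 17 min
Wed: 6:46 AM–2:46 PM = 8 h 0 min
Thu: 8:25 AM–12:57 PM = 4 h 32 min
Fri: 5:00 AM–3:58 PM = 10 h 58 min; less 20 min break → 10 h 38 min
Sat: 5:41 AM–2:31 PM = 8 h 50 min; less 45 min break → 8 h 5 min
Total: 7 h 40 min + 10 h 17 min + 8 h 0 min + 4 h 32 min + 10 h 38 min + 8 h 5 min = 49 h 12 min.

49 h 12 min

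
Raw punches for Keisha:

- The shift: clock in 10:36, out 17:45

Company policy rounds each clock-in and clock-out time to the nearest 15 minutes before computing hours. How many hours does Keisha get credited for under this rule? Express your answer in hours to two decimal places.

7.25 hours

The shift: in 10:36→10:30, out 17:45→17:45; 7 h 15 min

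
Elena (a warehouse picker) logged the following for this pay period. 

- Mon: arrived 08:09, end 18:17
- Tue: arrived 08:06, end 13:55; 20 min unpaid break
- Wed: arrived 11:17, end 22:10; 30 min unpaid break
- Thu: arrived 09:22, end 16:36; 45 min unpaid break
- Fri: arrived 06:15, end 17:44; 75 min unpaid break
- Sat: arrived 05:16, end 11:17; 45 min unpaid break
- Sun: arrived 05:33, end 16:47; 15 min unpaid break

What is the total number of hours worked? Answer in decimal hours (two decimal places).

Mon: 08:09–18:17 = 10 h 8 min
Tue: 08:06–13:55 = 5 h 49 min; less 20 min break → 5 h 29 min
Wed: 11:17–22:10 = 10 h 53 min; less 30 min break → 10 h 23 min
Thu: 09:22–16:36 = 7 h 14 min; less 45 min break → 6 h 29 min
Fri: 06:15–17:44 = 11 h 29 min; less 75 min break → 10 h 14 min
Sat: 05:16–11:17 = 6 h 1 min; less 45 min break → 5 h 16 min
Sun: 05:33–16:47 = 11 h 14 min; less 15 min break → 10 h 59 min
Total: 10 h 8 min + 5 h 29 min + 10 h 23 min + 6 h 29 min + 10 h 14 min + 5 h 16 min + 10 h 59 min = 58 h 58 min.

58.97 hours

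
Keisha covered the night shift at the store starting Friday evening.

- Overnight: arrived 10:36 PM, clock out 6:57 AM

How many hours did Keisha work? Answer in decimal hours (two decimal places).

8.35 hours

Overnight: 10:36 PM → midnight = 1 h 24 min; midnight → 6:57 AM = 6 h 57 min; span 8 h 21 min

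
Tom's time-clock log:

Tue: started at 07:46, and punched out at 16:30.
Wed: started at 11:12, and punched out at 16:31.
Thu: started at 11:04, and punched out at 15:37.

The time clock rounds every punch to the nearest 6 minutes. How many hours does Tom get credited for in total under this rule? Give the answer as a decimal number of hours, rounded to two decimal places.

18.50 hours

Tue: in 07:46→07:48, out 16:30→16:30; 8 h 42 min
Wed: in 11:12→11:12, out 16:31→16:30; 5 h 18 min
Thu: in 11:04→11:06, out 15:37→15:36; 4 h 30 min
Total credited: 18 h 30 min.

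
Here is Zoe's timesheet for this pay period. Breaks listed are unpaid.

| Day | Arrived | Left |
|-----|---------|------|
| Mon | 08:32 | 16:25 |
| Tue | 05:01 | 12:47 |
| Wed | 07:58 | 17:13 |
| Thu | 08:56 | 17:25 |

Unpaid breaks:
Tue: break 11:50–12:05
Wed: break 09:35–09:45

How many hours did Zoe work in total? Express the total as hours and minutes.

Mon: 08:32–16:25 = 7 h 53 min
Tue: 05:01–12:47 = 7 h 46 min; less 15 min break → 7 h 31 min
Wed: 07:58–17:13 = 9 h 15 min; less 10 min break → 9 h 5 min
Thu: 08:56–17:25 = 8 h 29 min
Total: 7 h 53 min + 7 h 31 min + 9 h 5 min + 8 h 29 min = 32 h 58 min.

32 h 58 min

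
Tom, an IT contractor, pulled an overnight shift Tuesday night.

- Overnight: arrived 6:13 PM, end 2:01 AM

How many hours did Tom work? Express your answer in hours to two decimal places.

7.80 hours

Overnight: 6:13 PM → midnight = 5 h 47 min; midnight → 2:01 AM = 2 h 1 min; span 7 h 48 min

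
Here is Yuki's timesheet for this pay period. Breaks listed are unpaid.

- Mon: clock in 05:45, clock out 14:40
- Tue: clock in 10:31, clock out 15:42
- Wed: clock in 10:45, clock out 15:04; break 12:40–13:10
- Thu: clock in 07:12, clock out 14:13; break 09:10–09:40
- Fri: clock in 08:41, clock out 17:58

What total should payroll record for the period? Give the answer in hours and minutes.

33 h 43 min

Mon: 05:45–14:40 = 8 h 55 min
Tue: 10:31–15:42 = 5 h 11 min
Wed: 10:45–15:04 = 4 h 19 min; less 30 min break → 3 h 49 min
Thu: 07:12–14:13 = 7 h 1 min; less 30 min break → 6 h 31 min
Fri: 08:41–17:58 = 9 h 17 min
Total: 8 h 55 min + 5 h 11 min + 3 h 49 min + 6 h 31 min + 9 h 17 min = 33 h 43 min.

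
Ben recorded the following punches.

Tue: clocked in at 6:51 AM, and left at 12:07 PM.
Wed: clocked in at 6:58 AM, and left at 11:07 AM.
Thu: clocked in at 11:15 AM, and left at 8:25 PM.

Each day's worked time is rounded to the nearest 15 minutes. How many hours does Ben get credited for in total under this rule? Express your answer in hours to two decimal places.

18.75 hours

Tue: 6:51 AM–12:07 PM = 5 h 16 min → rounds to 5 h 15 min
Wed: 6:58 AM–11:07 AM = 4 h 9 min → rounds to 4 h 15 min
Thu: 11:15 AM–8:25 PM = 9 h 10 min → rounds to 9 h 15 min
Total credited: 18 h 45 min.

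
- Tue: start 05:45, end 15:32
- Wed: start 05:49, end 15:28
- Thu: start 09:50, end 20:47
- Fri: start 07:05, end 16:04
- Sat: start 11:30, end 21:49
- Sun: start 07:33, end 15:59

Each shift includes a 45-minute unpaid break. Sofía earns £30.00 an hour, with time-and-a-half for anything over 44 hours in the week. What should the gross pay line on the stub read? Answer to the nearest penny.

Tue: 05:45–15:32 = 9 h 47 min; less 45 min break → 9 h 2 min
Wed: 05:49–15:28 = 9 h 39 min; less 45 min break → 8 h 54 min
Thu: 09:50–20:47 = 10 h 57 min; less 45 min break → 10 h 12 min
Fri: 07:05–16:04 = 8 h 59 min; less 45 min break → 8 h 14 min
Sat: 11:30–21:49 = 10 h 19 min; less 45 min break → 9 h 34 min
Sun: 07:33–15:59 = 8 h 26 min; less 45 min break → 7 h 41 min
Total worked: 53 h 37 min = 3217 min.
Regular 44 h 0 min = 2640 min at £30.00/h; overtime 9 h 37 min = 577 min at £45.00/h.
Pay = (2640 × £30.00 + 577 × £45.00) ÷ 60 = £1752.75.

£1752.75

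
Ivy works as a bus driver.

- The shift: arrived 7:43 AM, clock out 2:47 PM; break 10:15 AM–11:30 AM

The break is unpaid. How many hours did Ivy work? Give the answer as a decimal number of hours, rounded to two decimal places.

The shift: 7:43 AM–2:47 PM = 7 h 4 min; less 75 min break → 5 h 49 min

5.82 hours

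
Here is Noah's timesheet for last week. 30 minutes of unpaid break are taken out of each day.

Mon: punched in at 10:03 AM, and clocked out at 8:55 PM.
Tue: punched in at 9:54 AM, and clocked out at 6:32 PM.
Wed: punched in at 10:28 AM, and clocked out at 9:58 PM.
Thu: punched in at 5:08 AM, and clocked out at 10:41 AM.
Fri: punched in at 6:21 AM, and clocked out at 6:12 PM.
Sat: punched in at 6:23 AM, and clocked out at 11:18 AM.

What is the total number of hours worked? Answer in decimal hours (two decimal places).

50.32 hours

Mon: 10:03 AM–8:55 PM = 10 h 52 min; less 30 min break → 10 h 22 min
Tue: 9:54 AM–6:32 PM = 8 h 38 min; less 30 min break → 8 h 8 min
Wed: 10:28 AM–9:58 PM = 11 h 30 min; less 30 min break → 11 h 0 min
Thu: 5:08 AM–10:41 AM = 5 h 33 min; less 30 min break → 5 h 3 min
Fri: 6:21 AM–6:12 PM = 11 h 51 min; less 30 min break → 11 h 21 min
Sat: 6:23 AM–11:18 AM = 4 h 55 min; less 30 min break → 4 h 25 min
Total: 10 h 22 min + 8 h 8 min + 11 h 0 min + 5 h 3 min + 11 h 21 min + 4 h 25 min = 50 h 19 min.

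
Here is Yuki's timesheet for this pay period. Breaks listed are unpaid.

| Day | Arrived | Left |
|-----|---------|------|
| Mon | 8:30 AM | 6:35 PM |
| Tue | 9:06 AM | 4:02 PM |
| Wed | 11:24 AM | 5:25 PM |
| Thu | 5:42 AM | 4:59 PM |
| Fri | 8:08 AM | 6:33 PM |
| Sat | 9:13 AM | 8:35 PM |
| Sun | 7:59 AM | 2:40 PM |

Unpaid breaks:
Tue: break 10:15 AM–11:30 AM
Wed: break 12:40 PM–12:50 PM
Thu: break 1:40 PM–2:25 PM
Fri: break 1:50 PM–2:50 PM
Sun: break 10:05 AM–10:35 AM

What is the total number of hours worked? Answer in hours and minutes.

Mon: 8:30 AM–6:35 PM = 10 h 5 min
Tue: 9:06 AM–4:02 PM = 6 h 56 min; less 75 min break → 5 h 41 min
Wed: 11:24 AM–5:25 PM = 6 h 1 min; less 10 min break → 5 h 51 min
Thu: 5:42 AM–4:59 PM = 11 h 17 min; less 45 min break → 10 h 32 min
Fri: 8:08 AM–6:33 PM = 10 h 25 min; less 60 min break → 9 h 25 min
Sat: 9:13 AM–8:35 PM = 11 h 22 min
Sun: 7:59 AM–2:40 PM = 6 h 41 min; less 30 min break → 6 h 11 min
Total: 10 h 5 min + 5 h 41 min + 5 h 51 min + 10 h 32 min + 9 h 25 min + 11 h 22 min + 6 h 11 min = 59 h 7 min.

59 h 7 min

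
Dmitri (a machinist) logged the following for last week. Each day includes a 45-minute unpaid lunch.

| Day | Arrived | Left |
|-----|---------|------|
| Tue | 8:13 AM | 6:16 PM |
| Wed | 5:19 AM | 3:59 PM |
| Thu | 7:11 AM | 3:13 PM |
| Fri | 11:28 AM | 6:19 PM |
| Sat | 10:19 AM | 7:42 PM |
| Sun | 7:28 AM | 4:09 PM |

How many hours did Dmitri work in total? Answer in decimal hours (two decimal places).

Tue: 8:13 AM–6:16 PM = 10 h 3 min; less 45 min break → 9 h 18 min
Wed: 5:19 AM–3:59 PM = 10 h 40 min; less 45 min break → 9 h 55 min
Thu: 7:11 AM–3:13 PM = 8 h 2 min; less 45 min break → 7 h 17 min
Fri: 11:28 AM–6:19 PM = 6 h 51 min; less 45 min break → 6 h 6 min
Sat: 10:19 AM–7:42 PM = 9 h 23 min; less 45 min break → 8 h 38 min
Sun: 7:28 AM–4:09 PM = 8 h 41 min; less 45 min break → 7 h 56 min
Total: 9 h 18 min + 9 h 55 min + 7 h 17 min + 6 h 6 min + 8 h 38 min + 7 h 56 min = 49 h 10 min.

49.17 hours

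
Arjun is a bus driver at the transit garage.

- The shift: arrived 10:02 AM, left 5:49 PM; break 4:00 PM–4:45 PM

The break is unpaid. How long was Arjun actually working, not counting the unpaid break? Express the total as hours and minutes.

The shift: 10:02 AM–5:49 PM = 7 h 47 min; less 45 min break → 7 h 2 min

7 h 2 min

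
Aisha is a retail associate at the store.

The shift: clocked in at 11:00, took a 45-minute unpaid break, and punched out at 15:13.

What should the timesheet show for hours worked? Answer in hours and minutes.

The shift: 11:00–15:13 = 4 h 13 min; less 45 min break → 3 h 28 min

3 h 28 min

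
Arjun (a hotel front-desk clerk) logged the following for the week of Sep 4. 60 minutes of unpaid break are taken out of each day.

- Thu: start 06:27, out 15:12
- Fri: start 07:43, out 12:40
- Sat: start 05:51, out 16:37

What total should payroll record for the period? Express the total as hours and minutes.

Thu: 06:27–15:12 = 8 h 45 min; less 60 min break → 7 h 45 min
Fri: 07:43–12:40 = 4 h 57 min; less 60 min break → 3 h 57 min
Sat: 05:51–16:37 = 10 h 46 min; less 60 min break → 9 h 46 min
Total: 7 h 45 min + 3 h 57 min + 9 h 46 min = 21 h 28 min.

21 h 28 min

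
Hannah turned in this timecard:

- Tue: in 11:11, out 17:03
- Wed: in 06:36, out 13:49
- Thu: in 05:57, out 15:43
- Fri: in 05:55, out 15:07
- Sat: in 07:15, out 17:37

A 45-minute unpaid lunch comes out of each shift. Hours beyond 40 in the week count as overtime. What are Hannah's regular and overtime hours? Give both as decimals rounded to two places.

Regular 38.67 hours, overtime 0.00 hours

Tue: 11:11–17:03 = 5 h 52 min; less 45 min break → 5 h 7 min
Wed: 06:36–13:49 = 7 h 13 min; less 45 min break → 6 h 28 min
Thu: 05:57–15:43 = 9 h 46 min; less 45 min break → 9 h 1 min
Fri: 05:55–15:07 = 9 h 12 min; less 45 min break → 8 h 27 min
Sat: 07:15–17:37 = 10 h 22 min; less 45 min break → 9 h 37 min
Total worked: 38 h 40 min = 38.67 h.
Threshold 40 h → overtime 0 h 0 min, regular 38 h 40 min.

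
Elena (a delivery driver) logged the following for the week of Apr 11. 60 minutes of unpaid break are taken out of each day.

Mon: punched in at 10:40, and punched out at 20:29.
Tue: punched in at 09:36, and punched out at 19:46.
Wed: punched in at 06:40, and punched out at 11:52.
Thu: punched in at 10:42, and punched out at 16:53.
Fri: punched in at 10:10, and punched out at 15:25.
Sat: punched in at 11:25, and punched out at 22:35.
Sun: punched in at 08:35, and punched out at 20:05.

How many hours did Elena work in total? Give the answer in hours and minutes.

52 h 17 min

Mon: 10:40–20:29 = 9 h 49 min; less 60 min break → 8 h 49 min
Tue: 09:36–19:46 = 10 h 10 min; less 60 min break → 9 h 10 min
Wed: 06:40–11:52 = 5 h 12 min; less 60 min break → 4 h 12 min
Thu: 10:42–16:53 = 6 h 11 min; less 60 min break → 5 h 11 min
Fri: 10:10–15:25 = 5 h 15 min; less 60 min break → 4 h 15 min
Sat: 11:25–22:35 = 11 h 10 min; less 60 min break → 10 h 10 min
Sun: 08:35–20:05 = 11 h 30 min; less 60 min break → 10 h 30 min
Total: 8 h 49 min + 9 h 10 min + 4 h 12 min + 5 h 11 min + 4 h 15 min + 10 h 10 min + 10 h 30 min = 52 h 17 min.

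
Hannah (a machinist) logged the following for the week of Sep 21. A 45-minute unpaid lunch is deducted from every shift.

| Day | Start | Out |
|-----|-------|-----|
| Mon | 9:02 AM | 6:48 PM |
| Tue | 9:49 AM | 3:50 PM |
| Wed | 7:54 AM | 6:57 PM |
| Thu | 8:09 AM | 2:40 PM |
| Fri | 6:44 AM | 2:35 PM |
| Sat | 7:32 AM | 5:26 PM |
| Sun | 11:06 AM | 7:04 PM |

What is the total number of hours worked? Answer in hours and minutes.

Mon: 9:02 AM–6:48 PM = 9 h 46 min; less 45 min break → 9 h 1 min
Tue: 9:49 AM–3:50 PM = 6 h 1 min; less 45 min break → 5 h 16 min
Wed: 7:54 AM–6:57 PM = 11 h 3 min; less 45 min break → 10 h 18 min
Thu: 8:09 AM–2:40 PM = 6 h 31 min; less 45 min break → 5 h 46 min
Fri: 6:44 AM–2:35 PM = 7 h 51 min; less 45 min break → 7 h 6 min
Sat: 7:32 AM–5:26 PM = 9 h 54 min; less 45 min break → 9 h 9 min
Sun: 11:06 AM–7:04 PM = 7 h 58 min; less 45 min break → 7 h 13 min
Total: 9 h 1 min + 5 h 16 min + 10 h 18 min + 5 h 46 min + 7 h 6 min + 9 h 9 min + 7 h 13 min = 53 h 49 min.

53 h 49 min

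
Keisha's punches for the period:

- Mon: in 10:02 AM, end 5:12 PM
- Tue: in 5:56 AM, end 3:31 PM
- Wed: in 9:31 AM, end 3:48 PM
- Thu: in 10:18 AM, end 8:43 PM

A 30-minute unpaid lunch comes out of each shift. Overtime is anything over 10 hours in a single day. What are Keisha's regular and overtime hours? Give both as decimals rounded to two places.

Regular 31.45 hours, overtime 0.00 hours

Mon: 10:02 AM–5:12 PM = 7 h 10 min; less 30 min break → 6 h 40 min
Tue: 5:56 AM–3:31 PM = 9 h 35 min; less 30 min break → 9 h 5 min
Wed: 9:31 AM–3:48 PM = 6 h 17 min; less 30 min break → 5 h 47 min
Thu: 10:18 AM–8:43 PM = 10 h 25 min; less 30 min break → 9 h 55 min
Mon reg 6 h 40 min / OT 0 h 0 min; Tue reg 9 h 5 min / OT 0 h 0 min; Wed reg 5 h 47 min / OT 0 h 0 min; Thu reg 9 h 55 min / OT 0 h 0 min.
Totals: regular 31 h 27 min, overtime 0 h 0 min.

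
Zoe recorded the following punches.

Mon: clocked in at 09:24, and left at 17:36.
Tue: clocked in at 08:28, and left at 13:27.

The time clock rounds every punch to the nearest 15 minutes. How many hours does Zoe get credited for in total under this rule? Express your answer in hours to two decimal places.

13.00 hours

Mon: in 09:24→09:30, out 17:36→17:30; 8 h 0 min
Tue: in 08:28→08:30, out 13:27→13:30; 5 h 0 min
Total credited: 13 h 0 min.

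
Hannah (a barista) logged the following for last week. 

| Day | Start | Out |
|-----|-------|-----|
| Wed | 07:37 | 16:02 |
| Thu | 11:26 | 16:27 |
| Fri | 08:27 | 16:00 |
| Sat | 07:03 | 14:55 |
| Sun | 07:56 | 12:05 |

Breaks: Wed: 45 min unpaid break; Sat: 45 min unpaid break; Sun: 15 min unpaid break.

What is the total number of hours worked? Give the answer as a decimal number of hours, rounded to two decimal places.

31.25 hours

Wed: 07:37–16:02 = 8 h 25 min; less 45 min break → 7 h 40 min
Thu: 11:26–16:27 = 5 h 1 min
Fri: 08:27–16:00 = 7 h 33 min
Sat: 07:03–14:55 = 7 h 52 min; less 45 min break → 7 h 7 min
Sun: 07:56–12:05 = 4 h 9 min; less 15 min break → 3 h 54 min
Total: 7 h 40 min + 5 h 1 min + 7 h 33 min + 7 h 7 min + 3 h 54 min = 31 h 15 min.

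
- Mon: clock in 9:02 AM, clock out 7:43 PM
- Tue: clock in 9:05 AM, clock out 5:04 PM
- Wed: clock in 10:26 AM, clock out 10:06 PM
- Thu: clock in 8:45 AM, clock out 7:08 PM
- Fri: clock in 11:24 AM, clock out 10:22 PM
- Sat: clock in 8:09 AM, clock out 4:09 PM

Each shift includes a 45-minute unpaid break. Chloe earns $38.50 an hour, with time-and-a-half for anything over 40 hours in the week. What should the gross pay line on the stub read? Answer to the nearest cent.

$2416.84

Mon: 9:02 AM–7:43 PM = 10 h 41 min; less 45 min break → 9 h 56 min
Tue: 9:05 AM–5:04 PM = 7 h 59 min; less 45 min break → 7 h 14 min
Wed: 10:26 AM–10:06 PM = 11 h 40 min; less 45 min break → 10 h 55 min
Thu: 8:45 AM–7:08 PM = 10 h 23 min; less 45 min break → 9 h 38 min
Fri: 11:24 AM–10:22 PM = 10 h 58 min; less 45 min break → 10 h 13 min
Sat: 8:09 AM–4:09 PM = 8 h 0 min; less 45 min break → 7 h 15 min
Total worked: 55 h 11 min = 3311 min.
Regular 40 h 0 min = 2400 min at $38.50/h; overtime 15 h 11 min = 911 min at $57.75/h.
Pay = (2400 × $38.50 + 911 × $57.75) ÷ 60 = $2416.84.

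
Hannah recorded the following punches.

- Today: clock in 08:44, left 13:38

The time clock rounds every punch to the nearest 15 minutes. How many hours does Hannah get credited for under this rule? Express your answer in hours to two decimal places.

5.00 hours

Today: in 08:44→08:45, out 13:38→13:45; 5 h 0 min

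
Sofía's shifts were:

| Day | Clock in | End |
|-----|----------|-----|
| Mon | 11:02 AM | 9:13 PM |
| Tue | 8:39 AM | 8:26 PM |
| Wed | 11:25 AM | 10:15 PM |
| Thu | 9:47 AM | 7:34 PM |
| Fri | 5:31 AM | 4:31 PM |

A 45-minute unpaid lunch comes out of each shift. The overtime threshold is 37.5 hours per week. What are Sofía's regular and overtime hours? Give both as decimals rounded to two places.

Regular 37.50 hours, overtime 12.33 hours

Mon: 11:02 AM–9:13 PM = 10 h 11 min; less 45 min break → 9 h 26 min
Tue: 8:39 AM–8:26 PM = 11 h 47 min; less 45 min break → 11 h 2 min
Wed: 11:25 AM–10:15 PM = 10 h 50 min; less 45 min break → 10 h 5 min
Thu: 9:47 AM–7:34 PM = 9 h 47 min; less 45 min break → 9 h 2 min
Fri: 5:31 AM–4:31 PM = 11 h 0 min; less 45 min break → 10 h 15 min
Total worked: 49 h 50 min = 49.83 h.
Threshold 37.5 h → overtime 12 h 20 min, regular 37 h 30 min.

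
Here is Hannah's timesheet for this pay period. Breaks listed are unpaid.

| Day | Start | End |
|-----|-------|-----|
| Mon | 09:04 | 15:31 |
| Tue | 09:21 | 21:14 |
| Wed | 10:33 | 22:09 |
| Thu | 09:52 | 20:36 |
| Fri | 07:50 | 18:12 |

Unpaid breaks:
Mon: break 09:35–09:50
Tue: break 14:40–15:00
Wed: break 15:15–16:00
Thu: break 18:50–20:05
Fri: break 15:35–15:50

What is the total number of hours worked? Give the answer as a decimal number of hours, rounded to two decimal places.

48.20 hours

Mon: 09:04–15:31 = 6 h 27 min; less 15 min break → 6 h 12 min
Tue: 09:21–21:14 = 11 h 53 min; less 20 min break → 11 h 33 min
Wed: 10:33–22:09 = 11 h 36 min; less 45 min break → 10 h 51 min
Thu: 09:52–20:36 = 10 h 44 min; less 75 min break → 9 h 29 min
Fri: 07:50–18:12 = 10 h 22 min; less 15 min break → 10 h 7 min
Total: 6 h 12 min + 11 h 33 min + 10 h 51 min + 9 h 29 min + 10 h 7 min = 48 h 12 min.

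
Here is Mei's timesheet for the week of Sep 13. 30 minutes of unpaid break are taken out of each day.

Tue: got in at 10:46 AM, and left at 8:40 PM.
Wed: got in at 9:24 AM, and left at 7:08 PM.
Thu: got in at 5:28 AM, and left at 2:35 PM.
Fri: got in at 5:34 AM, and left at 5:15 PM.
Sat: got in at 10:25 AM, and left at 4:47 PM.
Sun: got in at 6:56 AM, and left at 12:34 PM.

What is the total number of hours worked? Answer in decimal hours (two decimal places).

49.43 hours

Tue: 10:46 AM–8:40 PM = 9 h 54 min; less 30 min break → 9 h 24 min
Wed: 9:24 AM–7:08 PM = 9 h 44 min; less 30 min break → 9 h 14 min
Thu: 5:28 AM–2:35 PM = 9 h 7 min; less 30 min break → 8 h 37 min
Fri: 5:34 AM–5:15 PM = 11 h 41 min; less 30 min break → 11 h 11 min
Sat: 10:25 AM–4:47 PM = 6 h 22 min; less 30 min break → 5 h 52 min
Sun: 6:56 AM–12:34 PM = 5 h 38 min; less 30 min break → 5 h 8 min
Total: 9 h 24 min + 9 h 14 min + 8 h 37 min + 11 h 11 min + 5 h 52 min + 5 h 8 min = 49 h 26 min.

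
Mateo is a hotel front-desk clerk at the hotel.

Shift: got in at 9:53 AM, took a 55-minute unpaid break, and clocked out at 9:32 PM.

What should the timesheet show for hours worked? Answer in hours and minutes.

Shift: 9:53 AM–9:32 PM = 11 h 39 min; less 55 min break → 10 h 44 min

10 h 44 min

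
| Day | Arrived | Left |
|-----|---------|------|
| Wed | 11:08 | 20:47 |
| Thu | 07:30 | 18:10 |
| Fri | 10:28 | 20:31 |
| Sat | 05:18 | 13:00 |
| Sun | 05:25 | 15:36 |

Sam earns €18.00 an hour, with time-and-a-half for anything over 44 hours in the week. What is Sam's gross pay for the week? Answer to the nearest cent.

€906.75

Wed: 11:08–20:47 = 9 h 39 min
Thu: 07:30–18:10 = 10 h 40 min
Fri: 10:28–20:31 = 10 h 3 min
Sat: 05:18–13:00 = 7 h 42 min
Sun: 05:25–15:36 = 10 h 11 min
Total worked: 48 h 15 min = 2895 min.
Regular 44 h 0 min = 2640 min at €18.00/h; overtime 4 h 15 min = 255 min at €27.00/h.
Pay = (2640 × €18.00 + 255 × €27.00) ÷ 60 = €906.75.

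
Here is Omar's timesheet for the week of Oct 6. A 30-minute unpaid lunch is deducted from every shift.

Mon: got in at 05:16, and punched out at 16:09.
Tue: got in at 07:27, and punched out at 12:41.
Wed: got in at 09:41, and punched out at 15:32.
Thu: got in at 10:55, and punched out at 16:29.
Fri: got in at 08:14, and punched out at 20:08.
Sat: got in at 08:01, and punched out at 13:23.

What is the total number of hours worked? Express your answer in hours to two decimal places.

41.80 hours

Mon: 05:16–16:09 = 10 h 53 min; less 30 min break → 10 h 23 min
Tue: 07:27–12:41 = 5 h 14 min; less 30 min break → 4 h 44 min
Wed: 09:41–15:32 = 5 h 51 min; less 30 min break → 5 h 21 min
Thu: 10:55–16:29 = 5 h 34 min; less 30 min break → 5 h 4 min
Fri: 08:14–20:08 = 11 h 54 min; less 30 min break → 11 h 24 min
Sat: 08:01–13:23 = 5 h 22 min; less 30 min break → 4 h 52 min
Total: 10 h 23 min + 4 h 44 min + 5 h 21 min + 5 h 4 min + 11 h 24 min + 4 h 52 min = 41 h 48 min.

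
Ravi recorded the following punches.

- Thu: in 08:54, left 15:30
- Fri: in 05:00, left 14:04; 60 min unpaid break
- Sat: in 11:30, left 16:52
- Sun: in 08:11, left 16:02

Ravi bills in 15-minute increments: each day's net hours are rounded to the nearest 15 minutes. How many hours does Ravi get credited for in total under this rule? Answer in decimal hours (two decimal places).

27.50 hours

Thu: 08:54–15:30 = 6 h 36 min → rounds to 6 h 30 min
Fri: 05:00–14:04 = 9 h 4 min − 60 min = 8 h 4 min → rounds to 8 h 0 min
Sat: 11:30–16:52 = 5 h 22 min → rounds to 5 h 15 min
Sun: 08:11–16:02 = 7 h 51 min → rounds to 7 h 45 min
Total credited: 27 h 30 min.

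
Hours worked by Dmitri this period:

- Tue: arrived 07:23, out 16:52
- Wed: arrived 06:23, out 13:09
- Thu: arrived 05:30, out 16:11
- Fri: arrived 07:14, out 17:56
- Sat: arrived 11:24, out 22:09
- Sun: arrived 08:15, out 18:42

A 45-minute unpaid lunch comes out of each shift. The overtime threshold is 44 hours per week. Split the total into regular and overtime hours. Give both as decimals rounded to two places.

Regular 44.00 hours, overtime 10.33 hours

Tue: 07:23–16:52 = 9 h 29 min; less 45 min break → 8 h 44 min
Wed: 06:23–13:09 = 6 h 46 min; less 45 min break → 6 h 1 min
Thu: 05:30–16:11 = 10 h 41 min; less 45 min break → 9 h 56 min
Fri: 07:14–17:56 = 10 h 42 min; less 45 min break → 9 h 57 min
Sat: 11:24–22:09 = 10 h 45 min; less 45 min break → 10 h 0 min
Sun: 08:15–18:42 = 10 h 27 min; less 45 min break → 9 h 42 min
Total worked: 54 h 20 min = 54.33 h.
Threshold 44 h → overtime 10 h 20 min, regular 44 h 0 min.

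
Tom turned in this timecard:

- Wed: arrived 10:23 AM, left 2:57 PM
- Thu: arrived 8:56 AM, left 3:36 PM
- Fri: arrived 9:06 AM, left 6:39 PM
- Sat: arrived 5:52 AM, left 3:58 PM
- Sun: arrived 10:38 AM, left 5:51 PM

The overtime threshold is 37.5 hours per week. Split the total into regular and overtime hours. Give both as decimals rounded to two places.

Wed: 10:23 AM–2:57 PM = 4 h 34 min
Thu: 8:56 AM–3:36 PM = 6 h 40 min
Fri: 9:06 AM–6:39 PM = 9 h 33 min
Sat: 5:52 AM–3:58 PM = 10 h 6 min
Sun: 10:38 AM–5:51 PM = 7 h 13 min
Total worked: 38 h 6 min = 38.10 h.
Threshold 37.5 h → overtime 0 h 36 min, regular 37 h 30 min.

Regular 37.50 hours, overtime 0.60 hours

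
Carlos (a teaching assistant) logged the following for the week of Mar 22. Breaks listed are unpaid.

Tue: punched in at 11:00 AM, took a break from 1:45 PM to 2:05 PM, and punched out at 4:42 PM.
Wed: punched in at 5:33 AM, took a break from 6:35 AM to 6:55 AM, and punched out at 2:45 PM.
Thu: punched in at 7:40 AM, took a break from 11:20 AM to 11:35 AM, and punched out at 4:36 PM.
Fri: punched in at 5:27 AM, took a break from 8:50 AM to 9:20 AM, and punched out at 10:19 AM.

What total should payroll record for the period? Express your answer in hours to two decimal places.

Tue: 11:00 AM–4:42 PM = 5 h 42 min; less 20 min break → 5 h 22 min
Wed: 5:33 AM–2:45 PM = 9 h 12 min; less 20 min break → 8 h 52 min
Thu: 7:40 AM–4:36 PM = 8 h 56 min; less 15 min break → 8 h 41 min
Fri: 5:27 AM–10:19 AM = 4 h 52 min; less 30 min break → 4 h 22 min
Total: 5 h 22 min + 8 h 52 min + 8 h 41 min + 4 h 22 min = 27 h 17 min.

27.28 hours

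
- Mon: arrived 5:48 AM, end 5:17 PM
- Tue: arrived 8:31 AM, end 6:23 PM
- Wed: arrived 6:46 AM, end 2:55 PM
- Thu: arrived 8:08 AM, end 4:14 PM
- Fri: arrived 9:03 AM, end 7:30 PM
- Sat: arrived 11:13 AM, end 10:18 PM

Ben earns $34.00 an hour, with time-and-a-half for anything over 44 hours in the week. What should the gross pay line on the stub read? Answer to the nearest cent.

Mon: 5:48 AM–5:17 PM = 11 h 29 min
Tue: 8:31 AM–6:23 PM = 9 h 52 min
Wed: 6:46 AM–2:55 PM = 8 h 9 min
Thu: 8:08 AM–4:14 PM = 8 h 6 min
Fri: 9:03 AM–7:30 PM = 10 h 27 min
Sat: 11:13 AM–10:18 PM = 11 h 5 min
Total worked: 59 h 8 min = 3548 min.
Regular 44 h 0 min = 2640 min at $34.00/h; overtime 15 h 8 min = 908 min at $51.00/h.
Pay = (2640 × $34.00 + 908 × $51.00) ÷ 60 = $2267.80.

$2267.80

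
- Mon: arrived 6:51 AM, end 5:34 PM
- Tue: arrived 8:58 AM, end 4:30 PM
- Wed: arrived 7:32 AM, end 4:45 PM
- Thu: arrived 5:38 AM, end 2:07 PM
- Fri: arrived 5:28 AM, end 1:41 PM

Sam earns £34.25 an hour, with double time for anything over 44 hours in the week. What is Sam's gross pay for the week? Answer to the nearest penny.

£1518.42

Mon: 6:51 AM–5:34 PM = 10 h 43 min
Tue: 8:58 AM–4:30 PM = 7 h 32 min
Wed: 7:32 AM–4:45 PM = 9 h 13 min
Thu: 5:38 AM–2:07 PM = 8 h 29 min
Fri: 5:28 AM–1:41 PM = 8 h 13 min
Total worked: 44 h 10 min = 2650 min.
Regular 44 h 0 min = 2640 min at £34.25/h; overtime 0 h 10 min = 10 min at £68.50/h.
Pay = (2640 × £34.25 + 10 × £68.50) ÷ 60 = £1518.42.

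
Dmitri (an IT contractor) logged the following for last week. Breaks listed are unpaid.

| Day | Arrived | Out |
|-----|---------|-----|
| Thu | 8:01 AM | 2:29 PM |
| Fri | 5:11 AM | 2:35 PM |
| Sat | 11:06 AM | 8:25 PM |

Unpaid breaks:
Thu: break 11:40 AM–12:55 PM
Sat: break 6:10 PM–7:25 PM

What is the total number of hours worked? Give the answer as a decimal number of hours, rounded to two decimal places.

22.68 hours

Thu: 8:01 AM–2:29 PM = 6 h 28 min; less 75 min break → 5 h 13 min
Fri: 5:11 AM–2:35 PM = 9 h 24 min
Sat: 11:06 AM–8:25 PM = 9 h 19 min; less 75 min break → 8 h 4 min
Total: 5 h 13 min + 9 h 24 min + 8 h 4 min = 22 h 41 min.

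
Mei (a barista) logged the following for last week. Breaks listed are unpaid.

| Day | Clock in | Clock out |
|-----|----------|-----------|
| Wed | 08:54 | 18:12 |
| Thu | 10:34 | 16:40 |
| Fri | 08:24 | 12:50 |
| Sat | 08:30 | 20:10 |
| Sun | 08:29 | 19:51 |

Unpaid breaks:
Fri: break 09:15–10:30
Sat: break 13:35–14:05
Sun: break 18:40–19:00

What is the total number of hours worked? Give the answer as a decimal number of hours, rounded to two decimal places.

40.78 hours

Wed: 08:54–18:12 = 9 h 18 min
Thu: 10:34–16:40 = 6 h 6 min
Fri: 08:24–12:50 = 4 h 26 min; less 75 min break → 3 h 11 min
Sat: 08:30–20:10 = 11 h 40 min; less 30 min break → 11 h 10 min
Sun: 08:29–19:51 = 11 h 22 min; less 20 min break → 11 h 2 min
Total: 9 h 18 min + 6 h 6 min + 3 h 11 min + 11 h 10 min + 11 h 2 min = 40 h 47 min.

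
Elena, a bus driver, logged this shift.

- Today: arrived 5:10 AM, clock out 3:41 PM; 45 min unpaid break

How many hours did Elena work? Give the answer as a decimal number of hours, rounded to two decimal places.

9.77 hours

Today: 5:10 AM–3:41 PM = 10 h 31 min; less 45 min break → 9 h 46 min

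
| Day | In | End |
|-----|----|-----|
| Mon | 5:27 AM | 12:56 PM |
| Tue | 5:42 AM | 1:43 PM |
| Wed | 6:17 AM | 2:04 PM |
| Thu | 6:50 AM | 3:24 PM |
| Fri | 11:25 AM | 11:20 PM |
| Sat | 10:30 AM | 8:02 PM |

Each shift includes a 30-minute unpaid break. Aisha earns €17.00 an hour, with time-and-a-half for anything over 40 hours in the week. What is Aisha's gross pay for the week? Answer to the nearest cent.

Mon: 5:27 AM–12:56 PM = 7 h 29 min; less 30 min break → 6 h 59 min
Tue: 5:42 AM–1:43 PM = 8 h 1 min; less 30 min break → 7 h 31 min
Wed: 6:17 AM–2:04 PM = 7 h 47 min; less 30 min break → 7 h 17 min
Thu: 6:50 AM–3:24 PM = 8 h 34 min; less 30 min break → 8 h 4 min
Fri: 11:25 AM–11:20 PM = 11 h 55 min; less 30 min break → 11 h 25 min
Sat: 10:30 AM–8:02 PM = 9 h 32 min; less 30 min break → 9 h 2 min
Total worked: 50 h 18 min = 3018 min.
Regular 40 h 0 min = 2400 min at €17.00/h; overtime 10 h 18 min = 618 min at €25.50/h.
Pay = (2400 × €17.00 + 618 × €25.50) ÷ 60 = €942.65.

€942.65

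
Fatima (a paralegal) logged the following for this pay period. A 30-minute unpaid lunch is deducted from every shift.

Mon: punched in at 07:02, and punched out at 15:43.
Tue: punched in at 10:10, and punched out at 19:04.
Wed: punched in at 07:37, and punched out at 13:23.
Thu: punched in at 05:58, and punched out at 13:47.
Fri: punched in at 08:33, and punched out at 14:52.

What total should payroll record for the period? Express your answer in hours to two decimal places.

Mon: 07:02–15:43 = 8 h 41 min; less 30 min break → 8 h 11 min
Tue: 10:10–19:04 = 8 h 54 min; less 30 min break → 8 h 24 min
Wed: 07:37–13:23 = 5 h 46 min; less 30 min break → 5 h 16 min
Thu: 05:58–13:47 = 7 h 49 min; less 30 min break → 7 h 19 min
Fri: 08:33–14:52 = 6 h 19 min; less 30 min break → 5 h 49 min
Total: 8 h 11 min + 8 h 24 min + 5 h 16 min + 7 h 19 min + 5 h 49 min = 34 h 59 min.

34.98 hours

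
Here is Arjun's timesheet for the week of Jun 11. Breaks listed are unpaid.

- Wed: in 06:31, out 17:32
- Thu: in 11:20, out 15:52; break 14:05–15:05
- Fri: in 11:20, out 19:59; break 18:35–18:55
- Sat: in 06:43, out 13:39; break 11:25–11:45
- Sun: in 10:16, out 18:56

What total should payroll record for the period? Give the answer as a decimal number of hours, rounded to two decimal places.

Wed: 06:31–17:32 = 11 h 1 min
Thu: 11:20–15:52 = 4 h 32 min; less 60 min break → 3 h 32 min
Fri: 11:20–19:59 = 8 h 39 min; less 20 min break → 8 h 19 min
Sat: 06:43–13:39 = 6 h 56 min; less 20 min break → 6 h 36 min
Sun: 10:16–18:56 = 8 h 40 min
Total: 11 h 1 min + 3 h 32 min + 8 h 19 min + 6 h 36 min + 8 h 40 min = 38 h 8 min.

38.13 hours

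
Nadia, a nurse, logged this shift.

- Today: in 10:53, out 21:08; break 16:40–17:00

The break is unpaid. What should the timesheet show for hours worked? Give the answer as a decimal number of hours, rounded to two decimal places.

9.92 hours

Today: 10:53–21:08 = 10 h 15 min; less 20 min break → 9 h 55 min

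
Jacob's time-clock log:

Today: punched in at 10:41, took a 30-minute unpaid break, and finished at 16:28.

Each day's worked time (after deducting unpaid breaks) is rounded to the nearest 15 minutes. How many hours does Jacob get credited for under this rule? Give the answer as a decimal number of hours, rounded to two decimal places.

5.25 hours

Today: 10:41–16:28 = 5 h 47 min − 30 min = 5 h 17 min → rounds to 5 h 15 min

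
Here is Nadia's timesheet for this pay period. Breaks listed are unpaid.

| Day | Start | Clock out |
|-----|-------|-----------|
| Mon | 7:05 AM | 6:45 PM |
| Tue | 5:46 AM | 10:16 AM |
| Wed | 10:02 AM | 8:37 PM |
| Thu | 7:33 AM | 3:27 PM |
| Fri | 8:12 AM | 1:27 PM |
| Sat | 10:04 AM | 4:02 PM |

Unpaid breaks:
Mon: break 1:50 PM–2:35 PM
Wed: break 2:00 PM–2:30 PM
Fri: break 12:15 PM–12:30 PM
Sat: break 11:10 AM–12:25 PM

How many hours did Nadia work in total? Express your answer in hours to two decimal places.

Mon: 7:05 AM–6:45 PM = 11 h 40 min; less 45 min break → 10 h 55 min
Tue: 5:46 AM–10:16 AM = 4 h 30 min
Wed: 10:02 AM–8:37 PM = 10 h 35 min; less 30 min break → 10 h 5 min
Thu: 7:33 AM–3:27 PM = 7 h 54 min
Fri: 8:12 AM–1:27 PM = 5 h 15 min; less 15 min break → 5 h 0 min
Sat: 10:04 AM–4:02 PM = 5 h 58 min; less 75 min break → 4 h 43 min
Total: 10 h 55 min + 4 h 30 min + 10 h 5 min + 7 h 54 min + 5 h 0 min + 4 h 43 min = 43 h 7 min.

43.12 hours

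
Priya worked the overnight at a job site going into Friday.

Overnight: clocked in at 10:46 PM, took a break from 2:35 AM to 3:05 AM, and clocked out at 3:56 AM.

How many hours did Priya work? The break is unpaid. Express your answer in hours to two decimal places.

Overnight: 10:46 PM → midnight = 1 h 14 min; midnight → 3:56 AM = 3 h 56 min; span 5 h 10 min; less 30 min break → 4 h 40 min

4.67 hours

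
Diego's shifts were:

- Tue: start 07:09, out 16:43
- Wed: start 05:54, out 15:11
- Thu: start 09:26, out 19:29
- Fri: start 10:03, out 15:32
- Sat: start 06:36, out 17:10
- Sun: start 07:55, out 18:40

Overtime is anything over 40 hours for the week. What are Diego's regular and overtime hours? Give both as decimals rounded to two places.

Regular 40.00 hours, overtime 15.70 hours

Tue: 07:09–16:43 = 9 h 34 min
Wed: 05:54–15:11 = 9 h 17 min
Thu: 09:26–19:29 = 10 h 3 min
Fri: 10:03–15:32 = 5 h 29 min
Sat: 06:36–17:10 = 10 h 34 min
Sun: 07:55–18:40 = 10 h 45 min
Total worked: 55 h 42 min = 55.70 h.
Threshold 40 h → overtime 15 h 42 min, regular 40 h 0 min.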